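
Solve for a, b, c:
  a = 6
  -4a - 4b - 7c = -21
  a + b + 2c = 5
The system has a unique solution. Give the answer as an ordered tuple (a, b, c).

Form the augmented matrix and row-reduce:
  [  1   0   0  |    6 ]
  [ -4  -4  -7  |  -21 ]
  [  1   1   2  |    5 ]
Add 4 times R1 to R2.
  [ 1   0   0  |  6 ]
  [ 0  -4  -7  |  3 ]
  [ 1   1   2  |  5 ]
Subtract R1 from R3.
  [ 1   0   0  |   6 ]
  [ 0  -4  -7  |   3 ]
  [ 0   1   2  |  -1 ]
Multiply R2 by -1/4.
  [ 1  0    0  |     6 ]
  [ 0  1  7/4  |  -3/4 ]
  [ 0  1    2  |    -1 ]
Subtract R2 from R3.
  [ 1  0    0  |     6 ]
  [ 0  1  7/4  |  -3/4 ]
  [ 0  0  1/4  |  -1/4 ]
Multiply R3 by 4.
  [ 1  0    0  |     6 ]
  [ 0  1  7/4  |  -3/4 ]
  [ 0  0    1  |    -1 ]
Subtract 7/4 times R3 from R2.
  [ 1  0  0  |   6 ]
  [ 0  1  0  |   1 ]
  [ 0  0  1  |  -1 ]
Reading off the last column: a = 6, b = 1, c = -1.

(6, 1, -1)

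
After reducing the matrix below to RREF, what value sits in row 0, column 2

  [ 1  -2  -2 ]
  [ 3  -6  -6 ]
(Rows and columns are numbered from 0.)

R2 → R2 − 3·R1
  [ 1  -2  -2 ]
  [ 0   0   0 ]

-2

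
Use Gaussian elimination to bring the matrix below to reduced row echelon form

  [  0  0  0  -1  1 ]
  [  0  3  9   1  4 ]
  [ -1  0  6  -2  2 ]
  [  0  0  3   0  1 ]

[[1, 0, 0, 0, 2], [0, 1, 0, 0, 2/3], [0, 0, 1, 0, 1/3], [0, 0, 0, 1, -1]]

r1 ↔ r3
  [ -1  0  6  -2  2 ]
  [  0  3  9   1  4 ]
  [  0  0  0  -1  1 ]
  [  0  0  3   0  1 ]
r1 -> -1·r1
  [ 1  0  -6   2  -2 ]
  [ 0  3   9   1   4 ]
  [ 0  0   0  -1   1 ]
  [ 0  0   3   0   1 ]
r2 -> 1/3·r2
  [ 1  0  -6    2   -2 ]
  [ 0  1   3  1/3  4/3 ]
  [ 0  0   0   -1    1 ]
  [ 0  0   3    0    1 ]
r3 ↔ r4
  [ 1  0  -6    2   -2 ]
  [ 0  1   3  1/3  4/3 ]
  [ 0  0   3    0    1 ]
  [ 0  0   0   -1    1 ]
r3 -> 1/3·r3
  [ 1  0  -6    2   -2 ]
  [ 0  1   3  1/3  4/3 ]
  [ 0  0   1    0  1/3 ]
  [ 0  0   0   -1    1 ]
r4 -> -1·r4
  [ 1  0  -6    2   -2 ]
  [ 0  1   3  1/3  4/3 ]
  [ 0  0   1    0  1/3 ]
  [ 0  0   0    1   -1 ]
r2 -> r2 − 1/3·r4
  [ 1  0  -6  2   -2 ]
  [ 0  1   3  0  5/3 ]
  [ 0  0   1  0  1/3 ]
  [ 0  0   0  1   -1 ]
r1 -> r1 − 2·r4
  [ 1  0  -6  0    0 ]
  [ 0  1   3  0  5/3 ]
  [ 0  0   1  0  1/3 ]
  [ 0  0   0  1   -1 ]
r2 -> r2 − 3·r3
  [ 1  0  -6  0    0 ]
  [ 0  1   0  0  2/3 ]
  [ 0  0   1  0  1/3 ]
  [ 0  0   0  1   -1 ]
r1 -> r1 + 6·r3
  [ 1  0  0  0    2 ]
  [ 0  1  0  0  2/3 ]
  [ 0  0  1  0  1/3 ]
  [ 0  0  0  1   -1 ]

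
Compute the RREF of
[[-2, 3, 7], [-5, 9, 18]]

ρ1 ← -1/2·ρ1
  [  1  -3/2  -7/2 ]
  [ -5     9    18 ]
ρ2 ← ρ2 + 5·ρ1
  [ 1  -3/2  -7/2 ]
  [ 0   3/2   1/2 ]
ρ2 ← 2/3·ρ2
  [ 1  -3/2  -7/2 ]
  [ 0     1   1/3 ]
ρ1 ← ρ1 + 3/2·ρ2
  [ 1  0   -3 ]
  [ 0  1  1/3 ]

[[1, 0, -3], [0, 1, 1/3]]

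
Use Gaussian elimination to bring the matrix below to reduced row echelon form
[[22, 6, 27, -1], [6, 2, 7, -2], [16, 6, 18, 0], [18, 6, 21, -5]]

Multiply R1 by 1/22.
Subtract 6 times R1 from R2.
Subtract 16 times R1 from R3.
Subtract 18 times R1 from R4.
Multiply R2 by 11/4.
Subtract 18/11 times R2 from R3.
Subtract 12/11 times R2 from R4.
Multiply R3 by 2/17.
Subtract R3 from R4.
Add 19/4 times R3 to R2.
Add 1/22 times R3 to R1.
Subtract 3/11 times R2 from R1.

[[1, 0, 3/2, 0], [0, 1, -1, 0], [0, 0, 0, 1], [0, 0, 0, 0]]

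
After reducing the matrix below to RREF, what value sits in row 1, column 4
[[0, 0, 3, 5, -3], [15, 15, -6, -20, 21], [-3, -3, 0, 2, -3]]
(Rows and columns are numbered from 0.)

Swap ρ1 and ρ2.
  [ 15  15  -6  -20  21 ]
  [  0   0   3    5  -3 ]
  [ -3  -3   0    2  -3 ]
Multiply ρ1 by 1/15.
  [  1   1  -2/5  -4/3  7/5 ]
  [  0   0     3     5   -3 ]
  [ -3  -3     0     2   -3 ]
Add 3 times ρ1 to ρ3.
  [ 1  1  -2/5  -4/3  7/5 ]
  [ 0  0     3     5   -3 ]
  [ 0  0  -6/5    -2  6/5 ]
Multiply ρ2 by 1/3.
  [ 1  1  -2/5  -4/3  7/5 ]
  [ 0  0     1   5/3   -1 ]
  [ 0  0  -6/5    -2  6/5 ]
Add 6/5 times ρ2 to ρ3.
  [ 1  1  -2/5  -4/3  7/5 ]
  [ 0  0     1   5/3   -1 ]
  [ 0  0     0     0    0 ]
Add 2/5 times ρ2 to ρ1.
  [ 1  1  0  -2/3   1 ]
  [ 0  0  1   5/3  -1 ]
  [ 0  0  0     0   0 ]

-1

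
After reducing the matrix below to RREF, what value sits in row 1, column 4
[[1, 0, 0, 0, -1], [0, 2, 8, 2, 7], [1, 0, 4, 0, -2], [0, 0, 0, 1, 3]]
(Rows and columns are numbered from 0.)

3/2

R3 → R3 − R1
R2 → 1/2·R2
R3 → 1/4·R3
R2 → R2 − R4
R2 → R2 − 4·R3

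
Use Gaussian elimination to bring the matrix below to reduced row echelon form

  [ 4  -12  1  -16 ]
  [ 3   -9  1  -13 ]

[[1, -3, 0, -3], [0, 0, 1, -4]]

R1 := 1/4·R1
  [ 1  -3  1/4   -4 ]
  [ 3  -9    1  -13 ]
R2 := R2 − 3·R1
  [ 1  -3  1/4  -4 ]
  [ 0   0  1/4  -1 ]
R2 := 4·R2
  [ 1  -3  1/4  -4 ]
  [ 0   0    1  -4 ]
R1 := R1 − 1/4·R2
  [ 1  -3  0  -3 ]
  [ 0   0  1  -4 ]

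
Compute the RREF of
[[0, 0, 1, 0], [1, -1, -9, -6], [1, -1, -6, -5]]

R1 <-> R2
  [ 1  -1  -9  -6 ]
  [ 0   0   1   0 ]
  [ 1  -1  -6  -5 ]
R3 -> R3 − R1
  [ 1  -1  -9  -6 ]
  [ 0   0   1   0 ]
  [ 0   0   3   1 ]
R3 -> R3 − 3·R2
  [ 1  -1  -9  -6 ]
  [ 0   0   1   0 ]
  [ 0   0   0   1 ]
R1 -> R1 + 6·R3
  [ 1  -1  -9  0 ]
  [ 0   0   1  0 ]
  [ 0   0   0  1 ]
R1 -> R1 + 9·R2
  [ 1  -1  0  0 ]
  [ 0   0  1  0 ]
  [ 0   0  0  1 ]

[[1, -1, 0, 0], [0, 0, 1, 0], [0, 0, 0, 1]]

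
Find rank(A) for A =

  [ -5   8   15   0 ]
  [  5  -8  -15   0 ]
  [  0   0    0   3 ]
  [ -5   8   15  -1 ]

rank = 2

Multiply R1 by -1/5.
  [  1  -8/5   -3   0 ]
  [  5    -8  -15   0 ]
  [  0     0    0   3 ]
  [ -5     8   15  -1 ]
Subtract 5 times R1 from R2.
  [  1  -8/5  -3   0 ]
  [  0     0   0   0 ]
  [  0     0   0   3 ]
  [ -5     8  15  -1 ]
Add 5 times R1 to R4.
  [ 1  -8/5  -3   0 ]
  [ 0     0   0   0 ]
  [ 0     0   0   3 ]
  [ 0     0   0  -1 ]
Swap R2 and R3.
  [ 1  -8/5  -3   0 ]
  [ 0     0   0   3 ]
  [ 0     0   0   0 ]
  [ 0     0   0  -1 ]
Multiply R2 by 1/3.
  [ 1  -8/5  -3   0 ]
  [ 0     0   0   1 ]
  [ 0     0   0   0 ]
  [ 0     0   0  -1 ]
Add R2 to R4.
  [ 1  -8/5  -3  0 ]
  [ 0     0   0  1 ]
  [ 0     0   0  0 ]
  [ 0     0   0  0 ]
The reduced form has 2 nonzero rows.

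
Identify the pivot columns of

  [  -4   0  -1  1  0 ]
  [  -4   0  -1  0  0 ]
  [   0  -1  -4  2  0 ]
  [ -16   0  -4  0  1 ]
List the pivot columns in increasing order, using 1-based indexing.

1, 2, 4, 5

ρ1 := -1/4·ρ1
  [   1   0  1/4  -1/4  0 ]
  [  -4   0   -1     0  0 ]
  [   0  -1   -4     2  0 ]
  [ -16   0   -4     0  1 ]
ρ2 := ρ2 + 4·ρ1
  [   1   0  1/4  -1/4  0 ]
  [   0   0    0    -1  0 ]
  [   0  -1   -4     2  0 ]
  [ -16   0   -4     0  1 ]
ρ4 := ρ4 + 16·ρ1
  [ 1   0  1/4  -1/4  0 ]
  [ 0   0    0    -1  0 ]
  [ 0  -1   -4     2  0 ]
  [ 0   0    0    -4  1 ]
ρ2 <-> ρ3
  [ 1   0  1/4  -1/4  0 ]
  [ 0  -1   -4     2  0 ]
  [ 0   0    0    -1  0 ]
  [ 0   0    0    -4  1 ]
ρ2 := -1·ρ2
  [ 1  0  1/4  -1/4  0 ]
  [ 0  1    4    -2  0 ]
  [ 0  0    0    -1  0 ]
  [ 0  0    0    -4  1 ]
ρ3 := -1·ρ3
  [ 1  0  1/4  -1/4  0 ]
  [ 0  1    4    -2  0 ]
  [ 0  0    0     1  0 ]
  [ 0  0    0    -4  1 ]
ρ4 := ρ4 + 4·ρ3
  [ 1  0  1/4  -1/4  0 ]
  [ 0  1    4    -2  0 ]
  [ 0  0    0     1  0 ]
  [ 0  0    0     0  1 ]
ρ2 := ρ2 + 2·ρ3
  [ 1  0  1/4  -1/4  0 ]
  [ 0  1    4     0  0 ]
  [ 0  0    0     1  0 ]
  [ 0  0    0     0  1 ]
ρ1 := ρ1 + 1/4·ρ3
  [ 1  0  1/4  0  0 ]
  [ 0  1    4  0  0 ]
  [ 0  0    0  1  0 ]
  [ 0  0    0  0  1 ]
Pivot columns are the columns containing a leading 1.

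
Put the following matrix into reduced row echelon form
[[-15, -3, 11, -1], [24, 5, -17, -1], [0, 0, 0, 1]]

[[1, 0, -4/3, 0], [0, 1, 3, 0], [0, 0, 0, 1]]

R1 ← -1/15·R1
  [  1  1/5  -11/15  1/15 ]
  [ 24    5     -17    -1 ]
  [  0    0       0     1 ]
R2 ← R2 − 24·R1
  [ 1  1/5  -11/15   1/15 ]
  [ 0  1/5     3/5  -13/5 ]
  [ 0    0       0      1 ]
R2 ← 5·R2
  [ 1  1/5  -11/15  1/15 ]
  [ 0    1       3   -13 ]
  [ 0    0       0     1 ]
R2 ← R2 + 13·R3
  [ 1  1/5  -11/15  1/15 ]
  [ 0    1       3     0 ]
  [ 0    0       0     1 ]
R1 ← R1 − 1/15·R3
  [ 1  1/5  -11/15  0 ]
  [ 0    1       3  0 ]
  [ 0    0       0  1 ]
R1 ← R1 − 1/5·R2
  [ 1  0  -4/3  0 ]
  [ 0  1     3  0 ]
  [ 0  0     0  1 ]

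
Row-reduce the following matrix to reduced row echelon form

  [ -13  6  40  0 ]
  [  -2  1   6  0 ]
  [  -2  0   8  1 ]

ρ1 := -1/13·ρ1
  [  1  -6/13  -40/13  0 ]
  [ -2      1       6  0 ]
  [ -2      0       8  1 ]
ρ2 := ρ2 + 2·ρ1
  [  1  -6/13  -40/13  0 ]
  [  0   1/13   -2/13  0 ]
  [ -2      0       8  1 ]
ρ3 := ρ3 + 2·ρ1
  [ 1   -6/13  -40/13  0 ]
  [ 0    1/13   -2/13  0 ]
  [ 0  -12/13   24/13  1 ]
ρ2 := 13·ρ2
  [ 1   -6/13  -40/13  0 ]
  [ 0       1      -2  0 ]
  [ 0  -12/13   24/13  1 ]
ρ3 := ρ3 + 12/13·ρ2
  [ 1  -6/13  -40/13  0 ]
  [ 0      1      -2  0 ]
  [ 0      0       0  1 ]
ρ1 := ρ1 + 6/13·ρ2
  [ 1  0  -4  0 ]
  [ 0  1  -2  0 ]
  [ 0  0   0  1 ]

[[1, 0, -4, 0], [0, 1, -2, 0], [0, 0, 0, 1]]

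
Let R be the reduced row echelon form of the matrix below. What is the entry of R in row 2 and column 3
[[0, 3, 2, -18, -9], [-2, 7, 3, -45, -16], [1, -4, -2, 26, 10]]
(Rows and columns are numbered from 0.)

ρ1 <=> ρ2
  [ -2   7   3  -45  -16 ]
  [  0   3   2  -18   -9 ]
  [  1  -4  -2   26   10 ]
ρ1 -> -1/2·ρ1
  [ 1  -7/2  -3/2  45/2   8 ]
  [ 0     3     2   -18  -9 ]
  [ 1    -4    -2    26  10 ]
ρ3 -> ρ3 − ρ1
  [ 1  -7/2  -3/2  45/2   8 ]
  [ 0     3     2   -18  -9 ]
  [ 0  -1/2  -1/2   7/2   2 ]
ρ2 -> 1/3·ρ2
  [ 1  -7/2  -3/2  45/2   8 ]
  [ 0     1   2/3    -6  -3 ]
  [ 0  -1/2  -1/2   7/2   2 ]
ρ3 -> ρ3 + 1/2·ρ2
  [ 1  -7/2  -3/2  45/2    8 ]
  [ 0     1   2/3    -6   -3 ]
  [ 0     0  -1/6   1/2  1/2 ]
ρ3 -> -6·ρ3
  [ 1  -7/2  -3/2  45/2   8 ]
  [ 0     1   2/3    -6  -3 ]
  [ 0     0     1    -3  -3 ]
ρ2 -> ρ2 − 2/3·ρ3
  [ 1  -7/2  -3/2  45/2   8 ]
  [ 0     1     0    -4  -1 ]
  [ 0     0     1    -3  -3 ]
ρ1 -> ρ1 + 3/2·ρ3
  [ 1  -7/2  0  18  7/2 ]
  [ 0     1  0  -4   -1 ]
  [ 0     0  1  -3   -3 ]
ρ1 -> ρ1 + 7/2·ρ2
  [ 1  0  0   4   0 ]
  [ 0  1  0  -4  -1 ]
  [ 0  0  1  -3  -3 ]

-3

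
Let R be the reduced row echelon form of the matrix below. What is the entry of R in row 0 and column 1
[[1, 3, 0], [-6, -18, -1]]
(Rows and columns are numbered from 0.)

Add 6 times ρ1 to ρ2.
  [ 1  3   0 ]
  [ 0  0  -1 ]
Multiply ρ2 by -1.
  [ 1  3  0 ]
  [ 0  0  1 ]

3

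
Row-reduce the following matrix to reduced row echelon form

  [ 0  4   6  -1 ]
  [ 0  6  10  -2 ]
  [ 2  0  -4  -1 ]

r1 ↔ r3
r1 ← 1/2·r1
r2 ← 1/6·r2
r3 ← r3 − 4·r2
r3 ← -3/2·r3
r2 ← r2 − 5/3·r3
r1 ← r1 + 2·r3

[[1, 0, 0, -3/2], [0, 1, 0, 1/2], [0, 0, 1, -1/2]]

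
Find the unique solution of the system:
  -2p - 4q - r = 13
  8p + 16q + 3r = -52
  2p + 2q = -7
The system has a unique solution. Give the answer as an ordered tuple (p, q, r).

(-1/2, -3, 0)

Form the augmented matrix and row-reduce:
  [ -2  -4  -1  |   13 ]
  [  8  16   3  |  -52 ]
  [  2   2   0  |   -7 ]
Multiply ρ1 by -1/2.
  [ 1   2  1/2  |  -13/2 ]
  [ 8  16    3  |    -52 ]
  [ 2   2    0  |     -7 ]
Subtract 8 times ρ1 from ρ2.
  [ 1  2  1/2  |  -13/2 ]
  [ 0  0   -1  |      0 ]
  [ 2  2    0  |     -7 ]
Subtract 2 times ρ1 from ρ3.
  [ 1   2  1/2  |  -13/2 ]
  [ 0   0   -1  |      0 ]
  [ 0  -2   -1  |      6 ]
Swap ρ2 and ρ3.
  [ 1   2  1/2  |  -13/2 ]
  [ 0  -2   -1  |      6 ]
  [ 0   0   -1  |      0 ]
Multiply ρ2 by -1/2.
  [ 1  2  1/2  |  -13/2 ]
  [ 0  1  1/2  |     -3 ]
  [ 0  0   -1  |      0 ]
Multiply ρ3 by -1.
  [ 1  2  1/2  |  -13/2 ]
  [ 0  1  1/2  |     -3 ]
  [ 0  0    1  |      0 ]
Subtract 1/2 times ρ3 from ρ2.
  [ 1  2  1/2  |  -13/2 ]
  [ 0  1    0  |     -3 ]
  [ 0  0    1  |      0 ]
Subtract 1/2 times ρ3 from ρ1.
  [ 1  2  0  |  -13/2 ]
  [ 0  1  0  |     -3 ]
  [ 0  0  1  |      0 ]
Subtract 2 times ρ2 from ρ1.
  [ 1  0  0  |  -1/2 ]
  [ 0  1  0  |    -3 ]
  [ 0  0  1  |     0 ]
Reading off the last column: p = -1/2, q = -3, r = 0.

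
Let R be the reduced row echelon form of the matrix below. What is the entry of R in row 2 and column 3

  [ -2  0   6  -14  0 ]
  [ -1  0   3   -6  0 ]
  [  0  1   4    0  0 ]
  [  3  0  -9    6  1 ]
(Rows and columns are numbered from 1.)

R1 := -1/2·R1
  [  1  0  -3   7  0 ]
  [ -1  0   3  -6  0 ]
  [  0  1   4   0  0 ]
  [  3  0  -9   6  1 ]
R2 := R2 + R1
  [ 1  0  -3  7  0 ]
  [ 0  0   0  1  0 ]
  [ 0  1   4  0  0 ]
  [ 3  0  -9  6  1 ]
R4 := R4 − 3·R1
  [ 1  0  -3    7  0 ]
  [ 0  0   0    1  0 ]
  [ 0  1   4    0  0 ]
  [ 0  0   0  -15  1 ]
R2 <=> R3
  [ 1  0  -3    7  0 ]
  [ 0  1   4    0  0 ]
  [ 0  0   0    1  0 ]
  [ 0  0   0  -15  1 ]
R4 := R4 + 15·R3
  [ 1  0  -3  7  0 ]
  [ 0  1   4  0  0 ]
  [ 0  0   0  1  0 ]
  [ 0  0   0  0  1 ]
R1 := R1 − 7·R3
  [ 1  0  -3  0  0 ]
  [ 0  1   4  0  0 ]
  [ 0  0   0  1  0 ]
  [ 0  0   0  0  1 ]

4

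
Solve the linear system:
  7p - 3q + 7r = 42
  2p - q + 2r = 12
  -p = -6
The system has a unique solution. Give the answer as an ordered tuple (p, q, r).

Form the augmented matrix and row-reduce:
  [  7  -3  7  |  42 ]
  [  2  -1  2  |  12 ]
  [ -1   0  0  |  -6 ]
ρ1 → 1/7·ρ1
  [  1  -3/7  1  |   6 ]
  [  2    -1  2  |  12 ]
  [ -1     0  0  |  -6 ]
ρ2 → ρ2 − 2·ρ1
  [  1  -3/7  1  |   6 ]
  [  0  -1/7  0  |   0 ]
  [ -1     0  0  |  -6 ]
ρ3 → ρ3 + ρ1
  [ 1  -3/7  1  |  6 ]
  [ 0  -1/7  0  |  0 ]
  [ 0  -3/7  1  |  0 ]
ρ2 → -7·ρ2
  [ 1  -3/7  1  |  6 ]
  [ 0     1  0  |  0 ]
  [ 0  -3/7  1  |  0 ]
ρ3 → ρ3 + 3/7·ρ2
  [ 1  -3/7  1  |  6 ]
  [ 0     1  0  |  0 ]
  [ 0     0  1  |  0 ]
ρ1 → ρ1 − ρ3
  [ 1  -3/7  0  |  6 ]
  [ 0     1  0  |  0 ]
  [ 0     0  1  |  0 ]
ρ1 → ρ1 + 3/7·ρ2
  [ 1  0  0  |  6 ]
  [ 0  1  0  |  0 ]
  [ 0  0  1  |  0 ]
Reading off the last column: p = 6, q = 0, r = 0.

(6, 0, 0)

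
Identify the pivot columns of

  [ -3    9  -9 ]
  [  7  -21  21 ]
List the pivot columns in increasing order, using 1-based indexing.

1

r1 -> -1/3·r1
  [ 1   -3   3 ]
  [ 7  -21  21 ]
r2 -> r2 − 7·r1
  [ 1  -3  3 ]
  [ 0   0  0 ]
Pivot columns are the columns containing a leading 1.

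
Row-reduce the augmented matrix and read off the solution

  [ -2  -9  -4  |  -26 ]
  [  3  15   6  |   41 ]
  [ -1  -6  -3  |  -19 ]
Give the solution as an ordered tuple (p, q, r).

Multiply R1 by -1/2.
  [  1  9/2   2  |   13 ]
  [  3   15   6  |   41 ]
  [ -1   -6  -3  |  -19 ]
Subtract 3 times R1 from R2.
  [  1  9/2   2  |   13 ]
  [  0  3/2   0  |    2 ]
  [ -1   -6  -3  |  -19 ]
Add R1 to R3.
  [ 1   9/2   2  |  13 ]
  [ 0   3/2   0  |   2 ]
  [ 0  -3/2  -1  |  -6 ]
Multiply R2 by 2/3.
  [ 1   9/2   2  |   13 ]
  [ 0     1   0  |  4/3 ]
  [ 0  -3/2  -1  |   -6 ]
Add 3/2 times R2 to R3.
  [ 1  9/2   2  |   13 ]
  [ 0    1   0  |  4/3 ]
  [ 0    0  -1  |   -4 ]
Multiply R3 by -1.
  [ 1  9/2  2  |   13 ]
  [ 0    1  0  |  4/3 ]
  [ 0    0  1  |    4 ]
Subtract 2 times R3 from R1.
  [ 1  9/2  0  |    5 ]
  [ 0    1  0  |  4/3 ]
  [ 0    0  1  |    4 ]
Subtract 9/2 times R2 from R1.
  [ 1  0  0  |   -1 ]
  [ 0  1  0  |  4/3 ]
  [ 0  0  1  |    4 ]
Reading off the last column: p = -1, q = 4/3, r = 4.

(-1, 4/3, 4)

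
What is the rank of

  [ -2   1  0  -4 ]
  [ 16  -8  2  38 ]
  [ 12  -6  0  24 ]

rank = 2

R1 -> -1/2·R1
  [  1  -1/2  0   2 ]
  [ 16    -8  2  38 ]
  [ 12    -6  0  24 ]
R2 -> R2 − 16·R1
  [  1  -1/2  0   2 ]
  [  0     0  2   6 ]
  [ 12    -6  0  24 ]
R3 -> R3 − 12·R1
  [ 1  -1/2  0  2 ]
  [ 0     0  2  6 ]
  [ 0     0  0  0 ]
R2 -> 1/2·R2
  [ 1  -1/2  0  2 ]
  [ 0     0  1  3 ]
  [ 0     0  0  0 ]
The reduced form has 2 nonzero rows.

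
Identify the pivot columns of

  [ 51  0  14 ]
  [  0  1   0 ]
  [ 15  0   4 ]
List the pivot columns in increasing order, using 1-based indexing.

1, 2, 3

Multiply R1 by 1/51.
  [  1  0  14/51 ]
  [  0  1      0 ]
  [ 15  0      4 ]
Subtract 15 times R1 from R3.
  [ 1  0  14/51 ]
  [ 0  1      0 ]
  [ 0  0  -2/17 ]
Multiply R3 by -17/2.
  [ 1  0  14/51 ]
  [ 0  1      0 ]
  [ 0  0      1 ]
Subtract 14/51 times R3 from R1.
  [ 1  0  0 ]
  [ 0  1  0 ]
  [ 0  0  1 ]
Pivot columns are the columns containing a leading 1.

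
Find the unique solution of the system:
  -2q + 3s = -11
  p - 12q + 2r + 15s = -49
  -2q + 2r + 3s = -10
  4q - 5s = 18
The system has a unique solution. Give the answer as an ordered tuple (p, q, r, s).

(4, -1/2, 1/2, -4)

Form the augmented matrix and row-reduce:
  [ 0   -2  0   3  |  -11 ]
  [ 1  -12  2  15  |  -49 ]
  [ 0   -2  2   3  |  -10 ]
  [ 0    4  0  -5  |   18 ]
Swap r1 and r2.
  [ 1  -12  2  15  |  -49 ]
  [ 0   -2  0   3  |  -11 ]
  [ 0   -2  2   3  |  -10 ]
  [ 0    4  0  -5  |   18 ]
Multiply r2 by -1/2.
  [ 1  -12  2    15  |   -49 ]
  [ 0    1  0  -3/2  |  11/2 ]
  [ 0   -2  2     3  |   -10 ]
  [ 0    4  0    -5  |    18 ]
Add 2 times r2 to r3.
  [ 1  -12  2    15  |   -49 ]
  [ 0    1  0  -3/2  |  11/2 ]
  [ 0    0  2     0  |     1 ]
  [ 0    4  0    -5  |    18 ]
Subtract 4 times r2 from r4.
  [ 1  -12  2    15  |   -49 ]
  [ 0    1  0  -3/2  |  11/2 ]
  [ 0    0  2     0  |     1 ]
  [ 0    0  0     1  |    -4 ]
Multiply r3 by 1/2.
  [ 1  -12  2    15  |   -49 ]
  [ 0    1  0  -3/2  |  11/2 ]
  [ 0    0  1     0  |   1/2 ]
  [ 0    0  0     1  |    -4 ]
Add 3/2 times r4 to r2.
  [ 1  -12  2  15  |   -49 ]
  [ 0    1  0   0  |  -1/2 ]
  [ 0    0  1   0  |   1/2 ]
  [ 0    0  0   1  |    -4 ]
Subtract 15 times r4 from r1.
  [ 1  -12  2  0  |    11 ]
  [ 0    1  0  0  |  -1/2 ]
  [ 0    0  1  0  |   1/2 ]
  [ 0    0  0  1  |    -4 ]
Subtract 2 times r3 from r1.
  [ 1  -12  0  0  |    10 ]
  [ 0    1  0  0  |  -1/2 ]
  [ 0    0  1  0  |   1/2 ]
  [ 0    0  0  1  |    -4 ]
Add 12 times r2 to r1.
  [ 1  0  0  0  |     4 ]
  [ 0  1  0  0  |  -1/2 ]
  [ 0  0  1  0  |   1/2 ]
  [ 0  0  0  1  |    -4 ]
Reading off the last column: p = 4, q = -1/2, r = 1/2, s = -4.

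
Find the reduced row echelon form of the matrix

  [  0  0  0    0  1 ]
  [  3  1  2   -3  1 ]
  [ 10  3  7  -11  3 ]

[[1, 0, 1, -2, 0], [0, 1, -1, 3, 0], [0, 0, 0, 0, 1]]

Swap r1 and r2.
  [  3  1  2   -3  1 ]
  [  0  0  0    0  1 ]
  [ 10  3  7  -11  3 ]
Multiply r1 by 1/3.
  [  1  1/3  2/3   -1  1/3 ]
  [  0    0    0    0    1 ]
  [ 10    3    7  -11    3 ]
Subtract 10 times r1 from r3.
  [ 1   1/3  2/3  -1   1/3 ]
  [ 0     0    0   0     1 ]
  [ 0  -1/3  1/3  -1  -1/3 ]
Swap r2 and r3.
  [ 1   1/3  2/3  -1   1/3 ]
  [ 0  -1/3  1/3  -1  -1/3 ]
  [ 0     0    0   0     1 ]
Multiply r2 by -3.
  [ 1  1/3  2/3  -1  1/3 ]
  [ 0    1   -1   3    1 ]
  [ 0    0    0   0    1 ]
Subtract r3 from r2.
  [ 1  1/3  2/3  -1  1/3 ]
  [ 0    1   -1   3    0 ]
  [ 0    0    0   0    1 ]
Subtract 1/3 times r3 from r1.
  [ 1  1/3  2/3  -1  0 ]
  [ 0    1   -1   3  0 ]
  [ 0    0    0   0  1 ]
Subtract 1/3 times r2 from r1.
  [ 1  0   1  -2  0 ]
  [ 0  1  -1   3  0 ]
  [ 0  0   0   0  1 ]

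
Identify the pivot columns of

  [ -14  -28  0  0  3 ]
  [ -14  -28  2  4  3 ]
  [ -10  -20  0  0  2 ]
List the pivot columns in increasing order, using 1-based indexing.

1, 3, 5

r1 → -1/14·r1
  [   1    2  0  0  -3/14 ]
  [ -14  -28  2  4      3 ]
  [ -10  -20  0  0      2 ]
r2 → r2 + 14·r1
  [   1    2  0  0  -3/14 ]
  [   0    0  2  4      0 ]
  [ -10  -20  0  0      2 ]
r3 → r3 + 10·r1
  [ 1  2  0  0  -3/14 ]
  [ 0  0  2  4      0 ]
  [ 0  0  0  0   -1/7 ]
r2 → 1/2·r2
  [ 1  2  0  0  -3/14 ]
  [ 0  0  1  2      0 ]
  [ 0  0  0  0   -1/7 ]
r3 → -7·r3
  [ 1  2  0  0  -3/14 ]
  [ 0  0  1  2      0 ]
  [ 0  0  0  0      1 ]
r1 → r1 + 3/14·r3
  [ 1  2  0  0  0 ]
  [ 0  0  1  2  0 ]
  [ 0  0  0  0  1 ]
Pivot columns are the columns containing a leading 1.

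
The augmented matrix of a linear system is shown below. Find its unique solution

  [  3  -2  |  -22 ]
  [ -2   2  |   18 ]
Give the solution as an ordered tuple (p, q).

(-4, 5)

Multiply r1 by 1/3.
Add 2 times r1 to r2.
Multiply r2 by 3/2.
Add 2/3 times r2 to r1.
Reading off the last column: p = -4, q = 5.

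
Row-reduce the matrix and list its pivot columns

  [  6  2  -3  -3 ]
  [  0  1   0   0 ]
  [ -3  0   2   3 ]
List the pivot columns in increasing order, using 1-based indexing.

Multiply R1 by 1/6.
Add 3 times R1 to R3.
Subtract R2 from R3.
Multiply R3 by 2.
Add 1/2 times R3 to R1.
Subtract 1/3 times R2 from R1.
Pivot columns are the columns containing a leading 1.

1, 2, 3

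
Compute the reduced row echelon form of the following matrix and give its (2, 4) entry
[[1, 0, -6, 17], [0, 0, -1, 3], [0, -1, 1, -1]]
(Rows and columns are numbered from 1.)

-2

R2 <=> R3
  [ 1   0  -6  17 ]
  [ 0  -1   1  -1 ]
  [ 0   0  -1   3 ]
R2 := -1·R2
  [ 1  0  -6  17 ]
  [ 0  1  -1   1 ]
  [ 0  0  -1   3 ]
R3 := -1·R3
  [ 1  0  -6  17 ]
  [ 0  1  -1   1 ]
  [ 0  0   1  -3 ]
R2 := R2 + R3
  [ 1  0  -6  17 ]
  [ 0  1   0  -2 ]
  [ 0  0   1  -3 ]
R1 := R1 + 6·R3
  [ 1  0  0  -1 ]
  [ 0  1  0  -2 ]
  [ 0  0  1  -3 ]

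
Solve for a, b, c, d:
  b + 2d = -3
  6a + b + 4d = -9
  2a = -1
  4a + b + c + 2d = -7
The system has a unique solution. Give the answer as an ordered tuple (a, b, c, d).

Form the augmented matrix and row-reduce:
  [ 0  1  0  2  |  -3 ]
  [ 6  1  0  4  |  -9 ]
  [ 2  0  0  0  |  -1 ]
  [ 4  1  1  2  |  -7 ]
ρ1 ↔ ρ2
  [ 6  1  0  4  |  -9 ]
  [ 0  1  0  2  |  -3 ]
  [ 2  0  0  0  |  -1 ]
  [ 4  1  1  2  |  -7 ]
ρ1 -> 1/6·ρ1
  [ 1  1/6  0  2/3  |  -3/2 ]
  [ 0    1  0    2  |    -3 ]
  [ 2    0  0    0  |    -1 ]
  [ 4    1  1    2  |    -7 ]
ρ3 -> ρ3 − 2·ρ1
  [ 1   1/6  0   2/3  |  -3/2 ]
  [ 0     1  0     2  |    -3 ]
  [ 0  -1/3  0  -4/3  |     2 ]
  [ 4     1  1     2  |    -7 ]
ρ4 -> ρ4 − 4·ρ1
  [ 1   1/6  0   2/3  |  -3/2 ]
  [ 0     1  0     2  |    -3 ]
  [ 0  -1/3  0  -4/3  |     2 ]
  [ 0   1/3  1  -2/3  |    -1 ]
ρ3 -> ρ3 + 1/3·ρ2
  [ 1  1/6  0   2/3  |  -3/2 ]
  [ 0    1  0     2  |    -3 ]
  [ 0    0  0  -2/3  |     1 ]
  [ 0  1/3  1  -2/3  |    -1 ]
ρ4 -> ρ4 − 1/3·ρ2
  [ 1  1/6  0   2/3  |  -3/2 ]
  [ 0    1  0     2  |    -3 ]
  [ 0    0  0  -2/3  |     1 ]
  [ 0    0  1  -4/3  |     0 ]
ρ3 ↔ ρ4
  [ 1  1/6  0   2/3  |  -3/2 ]
  [ 0    1  0     2  |    -3 ]
  [ 0    0  1  -4/3  |     0 ]
  [ 0    0  0  -2/3  |     1 ]
ρ4 -> -3/2·ρ4
  [ 1  1/6  0   2/3  |  -3/2 ]
  [ 0    1  0     2  |    -3 ]
  [ 0    0  1  -4/3  |     0 ]
  [ 0    0  0     1  |  -3/2 ]
ρ3 -> ρ3 + 4/3·ρ4
  [ 1  1/6  0  2/3  |  -3/2 ]
  [ 0    1  0    2  |    -3 ]
  [ 0    0  1    0  |    -2 ]
  [ 0    0  0    1  |  -3/2 ]
ρ2 -> ρ2 − 2·ρ4
  [ 1  1/6  0  2/3  |  -3/2 ]
  [ 0    1  0    0  |     0 ]
  [ 0    0  1    0  |    -2 ]
  [ 0    0  0    1  |  -3/2 ]
ρ1 -> ρ1 − 2/3·ρ4
  [ 1  1/6  0  0  |  -1/2 ]
  [ 0    1  0  0  |     0 ]
  [ 0    0  1  0  |    -2 ]
  [ 0    0  0  1  |  -3/2 ]
ρ1 -> ρ1 − 1/6·ρ2
  [ 1  0  0  0  |  -1/2 ]
  [ 0  1  0  0  |     0 ]
  [ 0  0  1  0  |    -2 ]
  [ 0  0  0  1  |  -3/2 ]
Reading off the last column: a = -1/2, b = 0, c = -2, d = -3/2.

(-1/2, 0, -2, -3/2)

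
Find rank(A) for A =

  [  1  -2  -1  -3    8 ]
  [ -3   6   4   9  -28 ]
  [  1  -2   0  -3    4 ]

Add 3 times ρ1 to ρ2.
Subtract ρ1 from ρ3.
Subtract ρ2 from ρ3.
Add ρ2 to ρ1.
The reduced form has 2 nonzero rows.

rank = 2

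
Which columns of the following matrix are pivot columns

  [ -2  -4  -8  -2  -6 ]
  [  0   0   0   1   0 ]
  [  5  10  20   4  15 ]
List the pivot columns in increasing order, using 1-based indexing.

1, 4

R1 ← -1/2·R1
R3 ← R3 − 5·R1
R3 ← R3 + R2
R1 ← R1 − R2
Pivot columns are the columns containing a leading 1.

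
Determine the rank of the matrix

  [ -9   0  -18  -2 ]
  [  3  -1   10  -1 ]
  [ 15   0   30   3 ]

rank = 3

R1 := -1/9·R1
  [  1   0   2  2/9 ]
  [  3  -1  10   -1 ]
  [ 15   0  30    3 ]
R2 := R2 − 3·R1
  [  1   0   2   2/9 ]
  [  0  -1   4  -5/3 ]
  [ 15   0  30     3 ]
R3 := R3 − 15·R1
  [ 1   0  2   2/9 ]
  [ 0  -1  4  -5/3 ]
  [ 0   0  0  -1/3 ]
R2 := -1·R2
  [ 1  0   2   2/9 ]
  [ 0  1  -4   5/3 ]
  [ 0  0   0  -1/3 ]
R3 := -3·R3
  [ 1  0   2  2/9 ]
  [ 0  1  -4  5/3 ]
  [ 0  0   0    1 ]
R2 := R2 − 5/3·R3
  [ 1  0   2  2/9 ]
  [ 0  1  -4    0 ]
  [ 0  0   0    1 ]
R1 := R1 − 2/9·R3
  [ 1  0   2  0 ]
  [ 0  1  -4  0 ]
  [ 0  0   0  1 ]
The reduced form has 3 nonzero rows.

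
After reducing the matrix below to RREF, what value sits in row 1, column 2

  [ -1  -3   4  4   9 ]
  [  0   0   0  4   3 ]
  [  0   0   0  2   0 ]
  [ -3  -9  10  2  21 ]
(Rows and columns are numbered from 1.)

R1 -> -1·R1
  [  1   3  -4  -4  -9 ]
  [  0   0   0   4   3 ]
  [  0   0   0   2   0 ]
  [ -3  -9  10   2  21 ]
R4 -> R4 + 3·R1
  [ 1  3  -4   -4  -9 ]
  [ 0  0   0    4   3 ]
  [ 0  0   0    2   0 ]
  [ 0  0  -2  -10  -6 ]
R2 ↔ R4
  [ 1  3  -4   -4  -9 ]
  [ 0  0  -2  -10  -6 ]
  [ 0  0   0    2   0 ]
  [ 0  0   0    4   3 ]
R2 -> -1/2·R2
  [ 1  3  -4  -4  -9 ]
  [ 0  0   1   5   3 ]
  [ 0  0   0   2   0 ]
  [ 0  0   0   4   3 ]
R3 -> 1/2·R3
  [ 1  3  -4  -4  -9 ]
  [ 0  0   1   5   3 ]
  [ 0  0   0   1   0 ]
  [ 0  0   0   4   3 ]
R4 -> R4 − 4·R3
  [ 1  3  -4  -4  -9 ]
  [ 0  0   1   5   3 ]
  [ 0  0   0   1   0 ]
  [ 0  0   0   0   3 ]
R4 -> 1/3·R4
  [ 1  3  -4  -4  -9 ]
  [ 0  0   1   5   3 ]
  [ 0  0   0   1   0 ]
  [ 0  0   0   0   1 ]
R2 -> R2 − 3·R4
  [ 1  3  -4  -4  -9 ]
  [ 0  0   1   5   0 ]
  [ 0  0   0   1   0 ]
  [ 0  0   0   0   1 ]
R1 -> R1 + 9·R4
  [ 1  3  -4  -4  0 ]
  [ 0  0   1   5  0 ]
  [ 0  0   0   1  0 ]
  [ 0  0   0   0  1 ]
R2 -> R2 − 5·R3
  [ 1  3  -4  -4  0 ]
  [ 0  0   1   0  0 ]
  [ 0  0   0   1  0 ]
  [ 0  0   0   0  1 ]
R1 -> R1 + 4·R3
  [ 1  3  -4  0  0 ]
  [ 0  0   1  0  0 ]
  [ 0  0   0  1  0 ]
  [ 0  0   0  0  1 ]
R1 -> R1 + 4·R2
  [ 1  3  0  0  0 ]
  [ 0  0  1  0  0 ]
  [ 0  0  0  1  0 ]
  [ 0  0  0  0  1 ]

3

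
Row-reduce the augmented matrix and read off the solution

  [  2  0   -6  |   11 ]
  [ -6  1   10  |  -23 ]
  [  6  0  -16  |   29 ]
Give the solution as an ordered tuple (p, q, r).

(-1/2, -6, -2)

r1 ← 1/2·r1
  [  1  0   -3  |  11/2 ]
  [ -6  1   10  |   -23 ]
  [  6  0  -16  |    29 ]
r2 ← r2 + 6·r1
  [ 1  0   -3  |  11/2 ]
  [ 0  1   -8  |    10 ]
  [ 6  0  -16  |    29 ]
r3 ← r3 − 6·r1
  [ 1  0  -3  |  11/2 ]
  [ 0  1  -8  |    10 ]
  [ 0  0   2  |    -4 ]
r3 ← 1/2·r3
  [ 1  0  -3  |  11/2 ]
  [ 0  1  -8  |    10 ]
  [ 0  0   1  |    -2 ]
r2 ← r2 + 8·r3
  [ 1  0  -3  |  11/2 ]
  [ 0  1   0  |    -6 ]
  [ 0  0   1  |    -2 ]
r1 ← r1 + 3·r3
  [ 1  0  0  |  -1/2 ]
  [ 0  1  0  |    -6 ]
  [ 0  0  1  |    -2 ]
Reading off the last column: p = -1/2, q = -6, r = -2.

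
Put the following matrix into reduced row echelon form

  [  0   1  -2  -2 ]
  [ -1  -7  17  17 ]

[[1, 0, -3, -3], [0, 1, -2, -2]]

ρ1 <=> ρ2
  [ -1  -7  17  17 ]
  [  0   1  -2  -2 ]
ρ1 ← -1·ρ1
  [ 1  7  -17  -17 ]
  [ 0  1   -2   -2 ]
ρ1 ← ρ1 − 7·ρ2
  [ 1  0  -3  -3 ]
  [ 0  1  -2  -2 ]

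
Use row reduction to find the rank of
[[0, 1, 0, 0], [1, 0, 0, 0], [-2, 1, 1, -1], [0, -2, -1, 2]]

rank = 4

Swap R1 and R2.
  [  1   0   0   0 ]
  [  0   1   0   0 ]
  [ -2   1   1  -1 ]
  [  0  -2  -1   2 ]
Add 2 times R1 to R3.
  [ 1   0   0   0 ]
  [ 0   1   0   0 ]
  [ 0   1   1  -1 ]
  [ 0  -2  -1   2 ]
Subtract R2 from R3.
  [ 1   0   0   0 ]
  [ 0   1   0   0 ]
  [ 0   0   1  -1 ]
  [ 0  -2  -1   2 ]
Add 2 times R2 to R4.
  [ 1  0   0   0 ]
  [ 0  1   0   0 ]
  [ 0  0   1  -1 ]
  [ 0  0  -1   2 ]
Add R3 to R4.
  [ 1  0  0   0 ]
  [ 0  1  0   0 ]
  [ 0  0  1  -1 ]
  [ 0  0  0   1 ]
Add R4 to R3.
  [ 1  0  0  0 ]
  [ 0  1  0  0 ]
  [ 0  0  1  0 ]
  [ 0  0  0  1 ]
The reduced form has 4 nonzero rows.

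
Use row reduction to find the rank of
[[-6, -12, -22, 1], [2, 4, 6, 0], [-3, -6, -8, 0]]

Multiply r1 by -1/6.
  [  1   2  11/3  -1/6 ]
  [  2   4     6     0 ]
  [ -3  -6    -8     0 ]
Subtract 2 times r1 from r2.
  [  1   2  11/3  -1/6 ]
  [  0   0  -4/3   1/3 ]
  [ -3  -6    -8     0 ]
Add 3 times r1 to r3.
  [ 1  2  11/3  -1/6 ]
  [ 0  0  -4/3   1/3 ]
  [ 0  0     3  -1/2 ]
Multiply r2 by -3/4.
  [ 1  2  11/3  -1/6 ]
  [ 0  0     1  -1/4 ]
  [ 0  0     3  -1/2 ]
Subtract 3 times r2 from r3.
  [ 1  2  11/3  -1/6 ]
  [ 0  0     1  -1/4 ]
  [ 0  0     0   1/4 ]
Multiply r3 by 4.
  [ 1  2  11/3  -1/6 ]
  [ 0  0     1  -1/4 ]
  [ 0  0     0     1 ]
Add 1/4 times r3 to r2.
  [ 1  2  11/3  -1/6 ]
  [ 0  0     1     0 ]
  [ 0  0     0     1 ]
Add 1/6 times r3 to r1.
  [ 1  2  11/3  0 ]
  [ 0  0     1  0 ]
  [ 0  0     0  1 ]
Subtract 11/3 times r2 from r1.
  [ 1  2  0  0 ]
  [ 0  0  1  0 ]
  [ 0  0  0  1 ]
The reduced form has 3 nonzero rows.

rank = 3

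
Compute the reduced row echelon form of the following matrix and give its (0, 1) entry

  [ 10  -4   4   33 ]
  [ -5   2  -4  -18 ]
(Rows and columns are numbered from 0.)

-2/5

ρ1 := 1/10·ρ1
  [  1  -2/5  2/5  33/10 ]
  [ -5     2   -4    -18 ]
ρ2 := ρ2 + 5·ρ1
  [ 1  -2/5  2/5  33/10 ]
  [ 0     0   -2   -3/2 ]
ρ2 := -1/2·ρ2
  [ 1  -2/5  2/5  33/10 ]
  [ 0     0    1    3/4 ]
ρ1 := ρ1 − 2/5·ρ2
  [ 1  -2/5  0    3 ]
  [ 0     0  1  3/4 ]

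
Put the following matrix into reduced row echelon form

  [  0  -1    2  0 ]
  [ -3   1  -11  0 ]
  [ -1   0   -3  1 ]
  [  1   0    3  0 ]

[[1, 0, 3, 0], [0, 1, -2, 0], [0, 0, 0, 1], [0, 0, 0, 0]]

r1 <-> r2
r1 -> -1/3·r1
r3 -> r3 + r1
r4 -> r4 − r1
r2 -> -1·r2
r3 -> r3 + 1/3·r2
r4 -> r4 − 1/3·r2
r1 -> r1 + 1/3·r2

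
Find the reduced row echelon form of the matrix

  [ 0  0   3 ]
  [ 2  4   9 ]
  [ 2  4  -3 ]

r1 <-> r2
r1 → 1/2·r1
r3 → r3 − 2·r1
r2 → 1/3·r2
r3 → r3 + 12·r2
r1 → r1 − 9/2·r2

[[1, 2, 0], [0, 0, 1], [0, 0, 0]]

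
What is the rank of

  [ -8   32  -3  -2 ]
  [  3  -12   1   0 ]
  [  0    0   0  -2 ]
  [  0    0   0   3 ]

rank = 3

R1 -> -1/8·R1
  [ 1   -4  3/8  1/4 ]
  [ 3  -12    1    0 ]
  [ 0    0    0   -2 ]
  [ 0    0    0    3 ]
R2 -> R2 − 3·R1
  [ 1  -4   3/8   1/4 ]
  [ 0   0  -1/8  -3/4 ]
  [ 0   0     0    -2 ]
  [ 0   0     0     3 ]
R2 -> -8·R2
  [ 1  -4  3/8  1/4 ]
  [ 0   0    1    6 ]
  [ 0   0    0   -2 ]
  [ 0   0    0    3 ]
R3 -> -1/2·R3
  [ 1  -4  3/8  1/4 ]
  [ 0   0    1    6 ]
  [ 0   0    0    1 ]
  [ 0   0    0    3 ]
R4 -> R4 − 3·R3
  [ 1  -4  3/8  1/4 ]
  [ 0   0    1    6 ]
  [ 0   0    0    1 ]
  [ 0   0    0    0 ]
R2 -> R2 − 6·R3
  [ 1  -4  3/8  1/4 ]
  [ 0   0    1    0 ]
  [ 0   0    0    1 ]
  [ 0   0    0    0 ]
R1 -> R1 − 1/4·R3
  [ 1  -4  3/8  0 ]
  [ 0   0    1  0 ]
  [ 0   0    0  1 ]
  [ 0   0    0  0 ]
R1 -> R1 − 3/8·R2
  [ 1  -4  0  0 ]
  [ 0   0  1  0 ]
  [ 0   0  0  1 ]
  [ 0   0  0  0 ]
The reduced form has 3 nonzero rows.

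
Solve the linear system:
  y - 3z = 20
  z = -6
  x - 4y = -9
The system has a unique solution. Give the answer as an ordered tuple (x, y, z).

Form the augmented matrix and row-reduce:
  [ 0   1  -3  |  20 ]
  [ 0   0   1  |  -6 ]
  [ 1  -4   0  |  -9 ]
R1 <=> R3
  [ 1  -4   0  |  -9 ]
  [ 0   0   1  |  -6 ]
  [ 0   1  -3  |  20 ]
R2 <=> R3
  [ 1  -4   0  |  -9 ]
  [ 0   1  -3  |  20 ]
  [ 0   0   1  |  -6 ]
R2 → R2 + 3·R3
  [ 1  -4  0  |  -9 ]
  [ 0   1  0  |   2 ]
  [ 0   0  1  |  -6 ]
R1 → R1 + 4·R2
  [ 1  0  0  |  -1 ]
  [ 0  1  0  |   2 ]
  [ 0  0  1  |  -6 ]
Reading off the last column: x = -1, y = 2, z = -6.

(-1, 2, -6)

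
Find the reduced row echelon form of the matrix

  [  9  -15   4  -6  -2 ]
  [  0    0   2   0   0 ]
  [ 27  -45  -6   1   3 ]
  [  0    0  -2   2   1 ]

r1 -> 1/9·r1
  [  1  -5/3  4/9  -2/3  -2/9 ]
  [  0     0    2     0     0 ]
  [ 27   -45   -6     1     3 ]
  [  0     0   -2     2     1 ]
r3 -> r3 − 27·r1
  [ 1  -5/3  4/9  -2/3  -2/9 ]
  [ 0     0    2     0     0 ]
  [ 0     0  -18    19     9 ]
  [ 0     0   -2     2     1 ]
r2 -> 1/2·r2
  [ 1  -5/3  4/9  -2/3  -2/9 ]
  [ 0     0    1     0     0 ]
  [ 0     0  -18    19     9 ]
  [ 0     0   -2     2     1 ]
r3 -> r3 + 18·r2
  [ 1  -5/3  4/9  -2/3  -2/9 ]
  [ 0     0    1     0     0 ]
  [ 0     0    0    19     9 ]
  [ 0     0   -2     2     1 ]
r4 -> r4 + 2·r2
  [ 1  -5/3  4/9  -2/3  -2/9 ]
  [ 0     0    1     0     0 ]
  [ 0     0    0    19     9 ]
  [ 0     0    0     2     1 ]
r3 -> 1/19·r3
  [ 1  -5/3  4/9  -2/3  -2/9 ]
  [ 0     0    1     0     0 ]
  [ 0     0    0     1  9/19 ]
  [ 0     0    0     2     1 ]
r4 -> r4 − 2·r3
  [ 1  -5/3  4/9  -2/3  -2/9 ]
  [ 0     0    1     0     0 ]
  [ 0     0    0     1  9/19 ]
  [ 0     0    0     0  1/19 ]
r4 -> 19·r4
  [ 1  -5/3  4/9  -2/3  -2/9 ]
  [ 0     0    1     0     0 ]
  [ 0     0    0     1  9/19 ]
  [ 0     0    0     0     1 ]
r3 -> r3 − 9/19·r4
  [ 1  -5/3  4/9  -2/3  -2/9 ]
  [ 0     0    1     0     0 ]
  [ 0     0    0     1     0 ]
  [ 0     0    0     0     1 ]
r1 -> r1 + 2/9·r4
  [ 1  -5/3  4/9  -2/3  0 ]
  [ 0     0    1     0  0 ]
  [ 0     0    0     1  0 ]
  [ 0     0    0     0  1 ]
r1 -> r1 + 2/3·r3
  [ 1  -5/3  4/9  0  0 ]
  [ 0     0    1  0  0 ]
  [ 0     0    0  1  0 ]
  [ 0     0    0  0  1 ]
r1 -> r1 − 4/9·r2
  [ 1  -5/3  0  0  0 ]
  [ 0     0  1  0  0 ]
  [ 0     0  0  1  0 ]
  [ 0     0  0  0  1 ]

[[1, -5/3, 0, 0, 0], [0, 0, 1, 0, 0], [0, 0, 0, 1, 0], [0, 0, 0, 0, 1]]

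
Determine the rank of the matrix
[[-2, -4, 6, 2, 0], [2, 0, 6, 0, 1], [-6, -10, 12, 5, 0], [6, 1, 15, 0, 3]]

rank = 4

R1 := -1/2·R1
  [  1    2  -3  -1  0 ]
  [  2    0   6   0  1 ]
  [ -6  -10  12   5  0 ]
  [  6    1  15   0  3 ]
R2 := R2 − 2·R1
  [  1    2  -3  -1  0 ]
  [  0   -4  12   2  1 ]
  [ -6  -10  12   5  0 ]
  [  6    1  15   0  3 ]
R3 := R3 + 6·R1
  [ 1   2  -3  -1  0 ]
  [ 0  -4  12   2  1 ]
  [ 0   2  -6  -1  0 ]
  [ 6   1  15   0  3 ]
R4 := R4 − 6·R1
  [ 1    2  -3  -1  0 ]
  [ 0   -4  12   2  1 ]
  [ 0    2  -6  -1  0 ]
  [ 0  -11  33   6  3 ]
R2 := -1/4·R2
  [ 1    2  -3    -1     0 ]
  [ 0    1  -3  -1/2  -1/4 ]
  [ 0    2  -6    -1     0 ]
  [ 0  -11  33     6     3 ]
R3 := R3 − 2·R2
  [ 1    2  -3    -1     0 ]
  [ 0    1  -3  -1/2  -1/4 ]
  [ 0    0   0     0   1/2 ]
  [ 0  -11  33     6     3 ]
R4 := R4 + 11·R2
  [ 1  2  -3    -1     0 ]
  [ 0  1  -3  -1/2  -1/4 ]
  [ 0  0   0     0   1/2 ]
  [ 0  0   0   1/2   1/4 ]
R3 <-> R4
  [ 1  2  -3    -1     0 ]
  [ 0  1  -3  -1/2  -1/4 ]
  [ 0  0   0   1/2   1/4 ]
  [ 0  0   0     0   1/2 ]
R3 := 2·R3
  [ 1  2  -3    -1     0 ]
  [ 0  1  -3  -1/2  -1/4 ]
  [ 0  0   0     1   1/2 ]
  [ 0  0   0     0   1/2 ]
R4 := 2·R4
  [ 1  2  -3    -1     0 ]
  [ 0  1  -3  -1/2  -1/4 ]
  [ 0  0   0     1   1/2 ]
  [ 0  0   0     0     1 ]
R3 := R3 − 1/2·R4
  [ 1  2  -3    -1     0 ]
  [ 0  1  -3  -1/2  -1/4 ]
  [ 0  0   0     1     0 ]
  [ 0  0   0     0     1 ]
R2 := R2 + 1/4·R4
  [ 1  2  -3    -1  0 ]
  [ 0  1  -3  -1/2  0 ]
  [ 0  0   0     1  0 ]
  [ 0  0   0     0  1 ]
R2 := R2 + 1/2·R3
  [ 1  2  -3  -1  0 ]
  [ 0  1  -3   0  0 ]
  [ 0  0   0   1  0 ]
  [ 0  0   0   0  1 ]
R1 := R1 + R3
  [ 1  2  -3  0  0 ]
  [ 0  1  -3  0  0 ]
  [ 0  0   0  1  0 ]
  [ 0  0   0  0  1 ]
R1 := R1 − 2·R2
  [ 1  0   3  0  0 ]
  [ 0  1  -3  0  0 ]
  [ 0  0   0  1  0 ]
  [ 0  0   0  0  1 ]
The reduced form has 4 nonzero rows.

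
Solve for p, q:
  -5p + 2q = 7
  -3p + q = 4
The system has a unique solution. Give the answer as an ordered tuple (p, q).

(-1, 1)

Form the augmented matrix and row-reduce:
  [ -5  2  |  7 ]
  [ -3  1  |  4 ]
ρ1 := -1/5·ρ1
  [  1  -2/5  |  -7/5 ]
  [ -3     1  |     4 ]
ρ2 := ρ2 + 3·ρ1
  [ 1  -2/5  |  -7/5 ]
  [ 0  -1/5  |  -1/5 ]
ρ2 := -5·ρ2
  [ 1  -2/5  |  -7/5 ]
  [ 0     1  |     1 ]
ρ1 := ρ1 + 2/5·ρ2
  [ 1  0  |  -1 ]
  [ 0  1  |   1 ]
Reading off the last column: p = -1, q = 1.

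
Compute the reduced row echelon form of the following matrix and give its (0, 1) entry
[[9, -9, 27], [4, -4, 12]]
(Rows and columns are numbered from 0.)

ρ1 -> 1/9·ρ1
  [ 1  -1   3 ]
  [ 4  -4  12 ]
ρ2 -> ρ2 − 4·ρ1
  [ 1  -1  3 ]
  [ 0   0  0 ]

-1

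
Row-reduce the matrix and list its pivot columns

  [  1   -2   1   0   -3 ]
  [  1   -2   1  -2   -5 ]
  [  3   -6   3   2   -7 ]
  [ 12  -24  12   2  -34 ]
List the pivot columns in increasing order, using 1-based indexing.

1, 4

R2 ← R2 − R1
  [  1   -2   1   0   -3 ]
  [  0    0   0  -2   -2 ]
  [  3   -6   3   2   -7 ]
  [ 12  -24  12   2  -34 ]
R3 ← R3 − 3·R1
  [  1   -2   1   0   -3 ]
  [  0    0   0  -2   -2 ]
  [  0    0   0   2    2 ]
  [ 12  -24  12   2  -34 ]
R4 ← R4 − 12·R1
  [ 1  -2  1   0  -3 ]
  [ 0   0  0  -2  -2 ]
  [ 0   0  0   2   2 ]
  [ 0   0  0   2   2 ]
R2 ← -1/2·R2
  [ 1  -2  1  0  -3 ]
  [ 0   0  0  1   1 ]
  [ 0   0  0  2   2 ]
  [ 0   0  0  2   2 ]
R3 ← R3 − 2·R2
  [ 1  -2  1  0  -3 ]
  [ 0   0  0  1   1 ]
  [ 0   0  0  0   0 ]
  [ 0   0  0  2   2 ]
R4 ← R4 − 2·R2
  [ 1  -2  1  0  -3 ]
  [ 0   0  0  1   1 ]
  [ 0   0  0  0   0 ]
  [ 0   0  0  0   0 ]
Pivot columns are the columns containing a leading 1.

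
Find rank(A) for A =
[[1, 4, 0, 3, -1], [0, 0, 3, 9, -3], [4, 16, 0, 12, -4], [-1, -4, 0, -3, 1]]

R3 := R3 − 4·R1
  [  1   4  0   3  -1 ]
  [  0   0  3   9  -3 ]
  [  0   0  0   0   0 ]
  [ -1  -4  0  -3   1 ]
R4 := R4 + R1
  [ 1  4  0  3  -1 ]
  [ 0  0  3  9  -3 ]
  [ 0  0  0  0   0 ]
  [ 0  0  0  0   0 ]
R2 := 1/3·R2
  [ 1  4  0  3  -1 ]
  [ 0  0  1  3  -1 ]
  [ 0  0  0  0   0 ]
  [ 0  0  0  0   0 ]
The reduced form has 2 nonzero rows.

rank = 2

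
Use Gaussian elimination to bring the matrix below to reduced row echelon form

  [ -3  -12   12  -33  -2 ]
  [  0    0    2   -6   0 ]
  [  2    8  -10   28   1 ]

R1 := -1/3·R1
  [ 1  4   -4  11  2/3 ]
  [ 0  0    2  -6    0 ]
  [ 2  8  -10  28    1 ]
R3 := R3 − 2·R1
  [ 1  4  -4  11   2/3 ]
  [ 0  0   2  -6     0 ]
  [ 0  0  -2   6  -1/3 ]
R2 := 1/2·R2
  [ 1  4  -4  11   2/3 ]
  [ 0  0   1  -3     0 ]
  [ 0  0  -2   6  -1/3 ]
R3 := R3 + 2·R2
  [ 1  4  -4  11   2/3 ]
  [ 0  0   1  -3     0 ]
  [ 0  0   0   0  -1/3 ]
R3 := -3·R3
  [ 1  4  -4  11  2/3 ]
  [ 0  0   1  -3    0 ]
  [ 0  0   0   0    1 ]
R1 := R1 − 2/3·R3
  [ 1  4  -4  11  0 ]
  [ 0  0   1  -3  0 ]
  [ 0  0   0   0  1 ]
R1 := R1 + 4·R2
  [ 1  4  0  -1  0 ]
  [ 0  0  1  -3  0 ]
  [ 0  0  0   0  1 ]

[[1, 4, 0, -1, 0], [0, 0, 1, -3, 0], [0, 0, 0, 0, 1]]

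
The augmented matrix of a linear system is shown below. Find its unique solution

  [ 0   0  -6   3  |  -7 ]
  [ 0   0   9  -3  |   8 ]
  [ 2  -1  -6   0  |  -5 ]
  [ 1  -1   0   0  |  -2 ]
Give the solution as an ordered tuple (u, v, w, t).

(-1, 1, 1/3, -5/3)

Swap R1 and R3.
  [ 2  -1  -6   0  |  -5 ]
  [ 0   0   9  -3  |   8 ]
  [ 0   0  -6   3  |  -7 ]
  [ 1  -1   0   0  |  -2 ]
Multiply R1 by 1/2.
  [ 1  -1/2  -3   0  |  -5/2 ]
  [ 0     0   9  -3  |     8 ]
  [ 0     0  -6   3  |    -7 ]
  [ 1    -1   0   0  |    -2 ]
Subtract R1 from R4.
  [ 1  -1/2  -3   0  |  -5/2 ]
  [ 0     0   9  -3  |     8 ]
  [ 0     0  -6   3  |    -7 ]
  [ 0  -1/2   3   0  |   1/2 ]
Swap R2 and R4.
  [ 1  -1/2  -3   0  |  -5/2 ]
  [ 0  -1/2   3   0  |   1/2 ]
  [ 0     0  -6   3  |    -7 ]
  [ 0     0   9  -3  |     8 ]
Multiply R2 by -2.
  [ 1  -1/2  -3   0  |  -5/2 ]
  [ 0     1  -6   0  |    -1 ]
  [ 0     0  -6   3  |    -7 ]
  [ 0     0   9  -3  |     8 ]
Multiply R3 by -1/6.
  [ 1  -1/2  -3     0  |  -5/2 ]
  [ 0     1  -6     0  |    -1 ]
  [ 0     0   1  -1/2  |   7/6 ]
  [ 0     0   9    -3  |     8 ]
Subtract 9 times R3 from R4.
  [ 1  -1/2  -3     0  |  -5/2 ]
  [ 0     1  -6     0  |    -1 ]
  [ 0     0   1  -1/2  |   7/6 ]
  [ 0     0   0   3/2  |  -5/2 ]
Multiply R4 by 2/3.
  [ 1  -1/2  -3     0  |  -5/2 ]
  [ 0     1  -6     0  |    -1 ]
  [ 0     0   1  -1/2  |   7/6 ]
  [ 0     0   0     1  |  -5/3 ]
Add 1/2 times R4 to R3.
  [ 1  -1/2  -3  0  |  -5/2 ]
  [ 0     1  -6  0  |    -1 ]
  [ 0     0   1  0  |   1/3 ]
  [ 0     0   0  1  |  -5/3 ]
Add 6 times R3 to R2.
  [ 1  -1/2  -3  0  |  -5/2 ]
  [ 0     1   0  0  |     1 ]
  [ 0     0   1  0  |   1/3 ]
  [ 0     0   0  1  |  -5/3 ]
Add 3 times R3 to R1.
  [ 1  -1/2  0  0  |  -3/2 ]
  [ 0     1  0  0  |     1 ]
  [ 0     0  1  0  |   1/3 ]
  [ 0     0  0  1  |  -5/3 ]
Add 1/2 times R2 to R1.
  [ 1  0  0  0  |    -1 ]
  [ 0  1  0  0  |     1 ]
  [ 0  0  1  0  |   1/3 ]
  [ 0  0  0  1  |  -5/3 ]
Reading off the last column: u = -1, v = 1, w = 1/3, t = -5/3.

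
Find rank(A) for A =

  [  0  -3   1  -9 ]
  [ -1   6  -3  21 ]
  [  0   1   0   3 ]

R1 <-> R2
R1 := -1·R1
R2 := -1/3·R2
R3 := R3 − R2
R3 := 3·R3
R2 := R2 + 1/3·R3
R1 := R1 − 3·R3
R1 := R1 + 6·R2
The reduced form has 3 nonzero rows.

rank = 3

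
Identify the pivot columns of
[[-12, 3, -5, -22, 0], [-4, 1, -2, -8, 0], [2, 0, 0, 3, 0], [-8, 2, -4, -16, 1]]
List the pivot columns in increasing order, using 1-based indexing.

r1 := -1/12·r1
  [  1  -1/4  5/12  11/6  0 ]
  [ -4     1    -2    -8  0 ]
  [  2     0     0     3  0 ]
  [ -8     2    -4   -16  1 ]
r2 := r2 + 4·r1
  [  1  -1/4  5/12  11/6  0 ]
  [  0     0  -1/3  -2/3  0 ]
  [  2     0     0     3  0 ]
  [ -8     2    -4   -16  1 ]
r3 := r3 − 2·r1
  [  1  -1/4  5/12  11/6  0 ]
  [  0     0  -1/3  -2/3  0 ]
  [  0   1/2  -5/6  -2/3  0 ]
  [ -8     2    -4   -16  1 ]
r4 := r4 + 8·r1
  [ 1  -1/4  5/12  11/6  0 ]
  [ 0     0  -1/3  -2/3  0 ]
  [ 0   1/2  -5/6  -2/3  0 ]
  [ 0     0  -2/3  -4/3  1 ]
r2 ↔ r3
  [ 1  -1/4  5/12  11/6  0 ]
  [ 0   1/2  -5/6  -2/3  0 ]
  [ 0     0  -1/3  -2/3  0 ]
  [ 0     0  -2/3  -4/3  1 ]
r2 := 2·r2
  [ 1  -1/4  5/12  11/6  0 ]
  [ 0     1  -5/3  -4/3  0 ]
  [ 0     0  -1/3  -2/3  0 ]
  [ 0     0  -2/3  -4/3  1 ]
r3 := -3·r3
  [ 1  -1/4  5/12  11/6  0 ]
  [ 0     1  -5/3  -4/3  0 ]
  [ 0     0     1     2  0 ]
  [ 0     0  -2/3  -4/3  1 ]
r4 := r4 + 2/3·r3
  [ 1  -1/4  5/12  11/6  0 ]
  [ 0     1  -5/3  -4/3  0 ]
  [ 0     0     1     2  0 ]
  [ 0     0     0     0  1 ]
r2 := r2 + 5/3·r3
  [ 1  -1/4  5/12  11/6  0 ]
  [ 0     1     0     2  0 ]
  [ 0     0     1     2  0 ]
  [ 0     0     0     0  1 ]
r1 := r1 − 5/12·r3
  [ 1  -1/4  0  1  0 ]
  [ 0     1  0  2  0 ]
  [ 0     0  1  2  0 ]
  [ 0     0  0  0  1 ]
r1 := r1 + 1/4·r2
  [ 1  0  0  3/2  0 ]
  [ 0  1  0    2  0 ]
  [ 0  0  1    2  0 ]
  [ 0  0  0    0  1 ]
Pivot columns are the columns containing a leading 1.

1, 2, 3, 5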